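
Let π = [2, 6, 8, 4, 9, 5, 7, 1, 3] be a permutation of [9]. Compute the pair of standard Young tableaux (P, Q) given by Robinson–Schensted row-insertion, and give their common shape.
P = [1, 3, 5, 7] / [2, 4, 9] / [6, 8];  Q = [1, 2, 3, 5] / [4, 6, 7] / [8, 9];  common shape = (4, 3, 2)

Row-insert the values π_1, π_2, … into P one at a time, bumping the leftmost entry strictly greater than the inserted value down to the next row. The recording tableau Q records, in position (i, j), the step at which that cell was added to P.
  Insert 2 (step 1): P = [2];  Q = [1]
  Insert 6 (step 2): P = [2, 6];  Q = [1, 2]
  Insert 8 (step 3): P = [2, 6, 8];  Q = [1, 2, 3]
  Insert 4 (step 4): P = [2, 4, 8] / [6];  Q = [1, 2, 3] / [4]
  Insert 9 (step 5): P = [2, 4, 8, 9] / [6];  Q = [1, 2, 3, 5] / [4]
  Insert 5 (step 6): P = [2, 4, 5, 9] / [6, 8];  Q = [1, 2, 3, 5] / [4, 6]
  Insert 7 (step 7): P = [2, 4, 5, 7] / [6, 8, 9];  Q = [1, 2, 3, 5] / [4, 6, 7]
  Insert 1 (step 8): P = [1, 4, 5, 7] / [2, 8, 9] / [6];  Q = [1, 2, 3, 5] / [4, 6, 7] / [8]
  Insert 3 (step 9): P = [1, 3, 5, 7] / [2, 4, 9] / [6, 8];  Q = [1, 2, 3, 5] / [4, 6, 7] / [8, 9]
Final shape: (4, 3, 2).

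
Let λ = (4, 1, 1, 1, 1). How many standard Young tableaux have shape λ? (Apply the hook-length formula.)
# SYT of shape (4, 1, 1, 1, 1) = 35

Hook-length formula: f^λ = n! / Π hook(c), product over all cells c of the Young diagram. For λ = (4, 1, 1, 1, 1), n = 8 boxes. Hook lengths by row (left-to-right, top-to-bottom): [8, 3, 2, 1]; [4]; [3]; [2]; [1]. Product of hooks = 1152. So f^λ = 8! / 1152 = 40320 / 1152 = 35.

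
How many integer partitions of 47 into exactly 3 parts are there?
p(47, 3 parts) = 184

Partitions of n into exactly k parts are in bijection with partitions of n − k into at most k parts (subtract 1 from each part). So p(47, exactly 3) = p(44, parts ≤ 3). Computing via the recurrence p(m, j) = p(m, j−1) + p(m−j, j) gives 184.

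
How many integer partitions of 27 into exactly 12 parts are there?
p(27, 12 parts) = 172

Partitions of n into exactly k parts are in bijection with partitions of n − k into at most k parts (subtract 1 from each part). So p(27, exactly 12) = p(15, parts ≤ 12). Computing via the recurrence p(m, j) = p(m, j−1) + p(m−j, j) gives 172.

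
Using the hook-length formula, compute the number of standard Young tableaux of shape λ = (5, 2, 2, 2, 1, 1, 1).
# SYT of shape (5, 2, 2, 2, 1, 1, 1) = 24960

Hook-length formula: f^λ = n! / Π hook(c), product over all cells c of the Young diagram. For λ = (5, 2, 2, 2, 1, 1, 1), n = 14 boxes. Hook lengths by row (left-to-right, top-to-bottom): [11, 7, 3, 2, 1]; [7, 3]; [6, 2]; [5, 1]; [3]; [2]; [1]. Product of hooks = 3492720. So f^λ = 14! / 3492720 = 87178291200 / 3492720 = 24960.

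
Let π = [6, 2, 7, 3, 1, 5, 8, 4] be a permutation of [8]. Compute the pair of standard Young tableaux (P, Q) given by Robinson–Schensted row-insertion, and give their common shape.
P = [1, 3, 4, 8] / [2, 5] / [6, 7];  Q = [1, 3, 6, 7] / [2, 4] / [5, 8];  common shape = (4, 2, 2)

Row-insert the values π_1, π_2, … into P one at a time, bumping the leftmost entry strictly greater than the inserted value down to the next row. The recording tableau Q records, in position (i, j), the step at which that cell was added to P.
  Insert 6 (step 1): P = [6];  Q = [1]
  Insert 2 (step 2): P = [2] / [6];  Q = [1] / [2]
  Insert 7 (step 3): P = [2, 7] / [6];  Q = [1, 3] / [2]
  Insert 3 (step 4): P = [2, 3] / [6, 7];  Q = [1, 3] / [2, 4]
  Insert 1 (step 5): P = [1, 3] / [2, 7] / [6];  Q = [1, 3] / [2, 4] / [5]
  Insert 5 (step 6): P = [1, 3, 5] / [2, 7] / [6];  Q = [1, 3, 6] / [2, 4] / [5]
  Insert 8 (step 7): P = [1, 3, 5, 8] / [2, 7] / [6];  Q = [1, 3, 6, 7] / [2, 4] / [5]
  Insert 4 (step 8): P = [1, 3, 4, 8] / [2, 5] / [6, 7];  Q = [1, 3, 6, 7] / [2, 4] / [5, 8]
Final shape: (4, 2, 2).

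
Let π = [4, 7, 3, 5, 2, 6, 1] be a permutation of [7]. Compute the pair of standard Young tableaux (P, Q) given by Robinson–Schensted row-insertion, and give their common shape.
P = [1, 5, 6] / [2, 7] / [3] / [4];  Q = [1, 2, 6] / [3, 4] / [5] / [7];  common shape = (3, 2, 1, 1)

Row-insert the values π_1, π_2, … into P one at a time, bumping the leftmost entry strictly greater than the inserted value down to the next row. The recording tableau Q records, in position (i, j), the step at which that cell was added to P.
  Insert 4 (step 1): P = [4];  Q = [1]
  Insert 7 (step 2): P = [4, 7];  Q = [1, 2]
  Insert 3 (step 3): P = [3, 7] / [4];  Q = [1, 2] / [3]
  Insert 5 (step 4): P = [3, 5] / [4, 7];  Q = [1, 2] / [3, 4]
  Insert 2 (step 5): P = [2, 5] / [3, 7] / [4];  Q = [1, 2] / [3, 4] / [5]
  Insert 6 (step 6): P = [2, 5, 6] / [3, 7] / [4];  Q = [1, 2, 6] / [3, 4] / [5]
  Insert 1 (step 7): P = [1, 5, 6] / [2, 7] / [3] / [4];  Q = [1, 2, 6] / [3, 4] / [5] / [7]
Final shape: (3, 2, 1, 1).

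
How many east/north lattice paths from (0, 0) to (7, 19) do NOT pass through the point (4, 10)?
Number of paths = 437580

Total paths from (0, 0) to (7, 19): C(26, 7) = 657800. Paths through (4, 10): (paths (0, 0) → (4, 10)) × (paths (4, 10) → (7, 19)) = C(14, 4) · C(12, 3) = 1001 · 220 = 220220. Avoidance count = 657800 − 220220 = 437580.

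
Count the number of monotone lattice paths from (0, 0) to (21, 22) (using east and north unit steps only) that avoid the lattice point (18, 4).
Number of paths = 1052039752910

Total paths from (0, 0) to (21, 22): C(43, 21) = 1052049481860. Paths through (18, 4): (paths (0, 0) → (18, 4)) × (paths (18, 4) → (21, 22)) = C(22, 18) · C(21, 3) = 7315 · 1330 = 9728950. Avoidance count = 1052049481860 − 9728950 = 1052039752910.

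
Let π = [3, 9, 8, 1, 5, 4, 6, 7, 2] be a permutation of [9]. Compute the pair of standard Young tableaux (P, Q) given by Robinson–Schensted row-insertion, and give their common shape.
P = [1, 2, 6, 7] / [3, 4] / [5] / [8] / [9];  Q = [1, 2, 7, 8] / [3, 5] / [4] / [6] / [9];  common shape = (4, 2, 1, 1, 1)

Row-insert the values π_1, π_2, … into P one at a time, bumping the leftmost entry strictly greater than the inserted value down to the next row. The recording tableau Q records, in position (i, j), the step at which that cell was added to P.
  Insert 3 (step 1): P = [3];  Q = [1]
  Insert 9 (step 2): P = [3, 9];  Q = [1, 2]
  Insert 8 (step 3): P = [3, 8] / [9];  Q = [1, 2] / [3]
  Insert 1 (step 4): P = [1, 8] / [3] / [9];  Q = [1, 2] / [3] / [4]
  Insert 5 (step 5): P = [1, 5] / [3, 8] / [9];  Q = [1, 2] / [3, 5] / [4]
  Insert 4 (step 6): P = [1, 4] / [3, 5] / [8] / [9];  Q = [1, 2] / [3, 5] / [4] / [6]
  Insert 6 (step 7): P = [1, 4, 6] / [3, 5] / [8] / [9];  Q = [1, 2, 7] / [3, 5] / [4] / [6]
  Insert 7 (step 8): P = [1, 4, 6, 7] / [3, 5] / [8] / [9];  Q = [1, 2, 7, 8] / [3, 5] / [4] / [6]
  Insert 2 (step 9): P = [1, 2, 6, 7] / [3, 4] / [5] / [8] / [9];  Q = [1, 2, 7, 8] / [3, 5] / [4] / [6] / [9]
Final shape: (4, 2, 1, 1, 1).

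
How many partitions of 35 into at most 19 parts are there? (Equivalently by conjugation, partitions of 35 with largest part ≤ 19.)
p(35, parts ≤ 19) = 14199

Use the recurrence p(n, m) = p(n, m−1) + p(n−m, m): either the largest part is < m (count p(n, m−1)) or the largest part is exactly m (remove one copy of m, count p(n−m, m)). With p(0, ·) = 1 this gives p(35, parts ≤ 19) = 14199. (By conjugating Young diagrams, this also counts partitions of 35 into at most 19 parts.)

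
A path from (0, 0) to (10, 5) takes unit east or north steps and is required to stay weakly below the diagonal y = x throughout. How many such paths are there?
Number of paths = 1638

By the reflection principle (André's argument), the number of monotone paths to (10, 5) with n ≤ m that never go above y = x is C(15, 10) − C(15, 11) = 3003 − 1365 = 1638.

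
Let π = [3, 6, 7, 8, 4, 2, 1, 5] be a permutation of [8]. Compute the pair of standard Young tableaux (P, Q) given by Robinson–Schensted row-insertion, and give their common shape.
P = [1, 4, 5, 8] / [2, 7] / [3] / [6];  Q = [1, 2, 3, 4] / [5, 8] / [6] / [7];  common shape = (4, 2, 1, 1)

Row-insert the values π_1, π_2, … into P one at a time, bumping the leftmost entry strictly greater than the inserted value down to the next row. The recording tableau Q records, in position (i, j), the step at which that cell was added to P.
  Insert 3 (step 1): P = [3];  Q = [1]
  Insert 6 (step 2): P = [3, 6];  Q = [1, 2]
  Insert 7 (step 3): P = [3, 6, 7];  Q = [1, 2, 3]
  Insert 8 (step 4): P = [3, 6, 7, 8];  Q = [1, 2, 3, 4]
  Insert 4 (step 5): P = [3, 4, 7, 8] / [6];  Q = [1, 2, 3, 4] / [5]
  Insert 2 (step 6): P = [2, 4, 7, 8] / [3] / [6];  Q = [1, 2, 3, 4] / [5] / [6]
  Insert 1 (step 7): P = [1, 4, 7, 8] / [2] / [3] / [6];  Q = [1, 2, 3, 4] / [5] / [6] / [7]
  Insert 5 (step 8): P = [1, 4, 5, 8] / [2, 7] / [3] / [6];  Q = [1, 2, 3, 4] / [5, 8] / [6] / [7]
Final shape: (4, 2, 1, 1).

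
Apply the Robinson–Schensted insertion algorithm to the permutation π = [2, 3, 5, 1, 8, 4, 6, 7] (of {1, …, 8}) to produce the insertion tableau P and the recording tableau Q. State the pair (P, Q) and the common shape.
P = [1, 3, 4, 6, 7] / [2, 5, 8];  Q = [1, 2, 3, 5, 8] / [4, 6, 7];  common shape = (5, 3)

Row-insert the values π_1, π_2, … into P one at a time, bumping the leftmost entry strictly greater than the inserted value down to the next row. The recording tableau Q records, in position (i, j), the step at which that cell was added to P.
  Insert 2 (step 1): P = [2];  Q = [1]
  Insert 3 (step 2): P = [2, 3];  Q = [1, 2]
  Insert 5 (step 3): P = [2, 3, 5];  Q = [1, 2, 3]
  Insert 1 (step 4): P = [1, 3, 5] / [2];  Q = [1, 2, 3] / [4]
  Insert 8 (step 5): P = [1, 3, 5, 8] / [2];  Q = [1, 2, 3, 5] / [4]
  Insert 4 (step 6): P = [1, 3, 4, 8] / [2, 5];  Q = [1, 2, 3, 5] / [4, 6]
  Insert 6 (step 7): P = [1, 3, 4, 6] / [2, 5, 8];  Q = [1, 2, 3, 5] / [4, 6, 7]
  Insert 7 (step 8): P = [1, 3, 4, 6, 7] / [2, 5, 8];  Q = [1, 2, 3, 5, 8] / [4, 6, 7]
Final shape: (5, 3).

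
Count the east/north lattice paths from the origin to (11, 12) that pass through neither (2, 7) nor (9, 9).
Number of paths = 806766

Inclusion–exclusion. Total paths: C(23, 11) = 1352078. Through P₁: C(9, 2)·C(14, 9) = 72072. Through P₂: C(18, 9)·C(5, 2) = 486200. Since P₁ is strictly southwest of P₂, a monotone path through both must visit P₁ then P₂; paths through both = C(9, 2)·C(9, 7)·C(5, 2) = 12960. Avoid both = 1352078 − 72072 − 486200 + 12960 = 806766.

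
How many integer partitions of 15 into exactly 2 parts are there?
p(15, 2 parts) = 7

Partitions of n into exactly k parts ↔ partitions of n − k into at most k parts (subtract 1 from each part). For n = 15, k = 2, the partitions are: 14+1, 13+2, 12+3, 11+4, 10+5, 9+6, 8+7. Count = 7.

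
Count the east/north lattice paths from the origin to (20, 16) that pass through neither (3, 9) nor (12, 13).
Number of paths = 6399634230

Inclusion–exclusion. Total paths: C(36, 20) = 7307872110. Through P₁: C(12, 3)·C(24, 17) = 76142880. Through P₂: C(25, 12)·C(11, 8) = 858049500. Since P₁ is strictly southwest of P₂, a monotone path through both must visit P₁ then P₂; paths through both = C(12, 3)·C(13, 9)·C(11, 8) = 25954500. Avoid both = 7307872110 − 76142880 − 858049500 + 25954500 = 6399634230.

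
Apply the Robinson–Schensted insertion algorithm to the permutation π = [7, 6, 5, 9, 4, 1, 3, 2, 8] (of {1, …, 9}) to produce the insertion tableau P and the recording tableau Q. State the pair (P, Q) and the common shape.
P = [1, 2, 8] / [3, 9] / [4] / [5] / [6] / [7];  Q = [1, 4, 9] / [2, 7] / [3] / [5] / [6] / [8];  common shape = (3, 2, 1, 1, 1, 1)

Row-insert the values π_1, π_2, … into P one at a time, bumping the leftmost entry strictly greater than the inserted value down to the next row. The recording tableau Q records, in position (i, j), the step at which that cell was added to P.
  Insert 7 (step 1): P = [7];  Q = [1]
  Insert 6 (step 2): P = [6] / [7];  Q = [1] / [2]
  Insert 5 (step 3): P = [5] / [6] / [7];  Q = [1] / [2] / [3]
  Insert 9 (step 4): P = [5, 9] / [6] / [7];  Q = [1, 4] / [2] / [3]
  Insert 4 (step 5): P = [4, 9] / [5] / [6] / [7];  Q = [1, 4] / [2] / [3] / [5]
  Insert 1 (step 6): P = [1, 9] / [4] / [5] / [6] / [7];  Q = [1, 4] / [2] / [3] / [5] / [6]
  Insert 3 (step 7): P = [1, 3] / [4, 9] / [5] / [6] / [7];  Q = [1, 4] / [2, 7] / [3] / [5] / [6]
  Insert 2 (step 8): P = [1, 2] / [3, 9] / [4] / [5] / [6] / [7];  Q = [1, 4] / [2, 7] / [3] / [5] / [6] / [8]
  Insert 8 (step 9): P = [1, 2, 8] / [3, 9] / [4] / [5] / [6] / [7];  Q = [1, 4, 9] / [2, 7] / [3] / [5] / [6] / [8]
Final shape: (3, 2, 1, 1, 1, 1).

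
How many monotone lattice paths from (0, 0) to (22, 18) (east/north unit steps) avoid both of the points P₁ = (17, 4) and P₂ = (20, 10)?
Number of paths = 111981265845

Inclusion–exclusion. Total paths: C(40, 22) = 113380261800. Through P₁: C(21, 17)·C(19, 5) = 69593580. Through P₂: C(30, 20)·C(10, 2) = 1352025675. Since P₁ is strictly southwest of P₂, a monotone path through both must visit P₁ then P₂; paths through both = C(21, 17)·C(9, 3)·C(10, 2) = 22623300. Avoid both = 113380261800 − 69593580 − 1352025675 + 22623300 = 111981265845.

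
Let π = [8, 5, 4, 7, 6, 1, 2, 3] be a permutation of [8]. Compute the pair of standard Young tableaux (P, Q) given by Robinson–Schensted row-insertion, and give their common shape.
P = [1, 2, 3] / [4, 6] / [5, 7] / [8];  Q = [1, 4, 8] / [2, 5] / [3, 7] / [6];  common shape = (3, 2, 2, 1)

Row-insert the values π_1, π_2, … into P one at a time, bumping the leftmost entry strictly greater than the inserted value down to the next row. The recording tableau Q records, in position (i, j), the step at which that cell was added to P.
  Insert 8 (step 1): P = [8];  Q = [1]
  Insert 5 (step 2): P = [5] / [8];  Q = [1] / [2]
  Insert 4 (step 3): P = [4] / [5] / [8];  Q = [1] / [2] / [3]
  Insert 7 (step 4): P = [4, 7] / [5] / [8];  Q = [1, 4] / [2] / [3]
  Insert 6 (step 5): P = [4, 6] / [5, 7] / [8];  Q = [1, 4] / [2, 5] / [3]
  Insert 1 (step 6): P = [1, 6] / [4, 7] / [5] / [8];  Q = [1, 4] / [2, 5] / [3] / [6]
  Insert 2 (step 7): P = [1, 2] / [4, 6] / [5, 7] / [8];  Q = [1, 4] / [2, 5] / [3, 7] / [6]
  Insert 3 (step 8): P = [1, 2, 3] / [4, 6] / [5, 7] / [8];  Q = [1, 4, 8] / [2, 5] / [3, 7] / [6]
Final shape: (3, 2, 2, 1).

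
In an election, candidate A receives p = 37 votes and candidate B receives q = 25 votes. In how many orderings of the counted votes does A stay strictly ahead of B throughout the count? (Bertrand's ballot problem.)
Strict-lead orderings = 28530105553459692

Total orderings of the 62 votes with 37 for A: C(62, 37) = 147405545359541742. By the Bertrand ballot formula (Cycle Lemma / reflection principle), the number of orderings in which A is strictly ahead of B throughout is (p − q)/(p + q) · C(p + q, p) = (37 − 25)/(37 + 25) · 147405545359541742 = 28530105553459692.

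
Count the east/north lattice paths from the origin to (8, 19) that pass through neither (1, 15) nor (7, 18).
Number of paths = 1256083

Inclusion–exclusion. Total paths: C(27, 8) = 2220075. Through P₁: C(16, 1)·C(11, 7) = 5280. Through P₂: C(25, 7)·C(2, 1) = 961400. Since P₁ is strictly southwest of P₂, a monotone path through both must visit P₁ then P₂; paths through both = C(16, 1)·C(9, 6)·C(2, 1) = 2688. Avoid both = 2220075 − 5280 − 961400 + 2688 = 1256083.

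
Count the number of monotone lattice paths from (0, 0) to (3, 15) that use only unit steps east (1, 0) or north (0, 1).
Number of paths = 816

A monotone lattice path from (0, 0) to (3, 15) consists of 3 east steps and 15 north steps in some order, so it is determined by which 3 of the 18 steps are east. The count is C(18, 3) = 816.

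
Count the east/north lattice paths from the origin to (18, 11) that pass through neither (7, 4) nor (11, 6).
Number of paths = 18213978

Inclusion–exclusion. Total paths: C(29, 18) = 34597290. Through P₁: C(11, 7)·C(18, 11) = 10501920. Through P₂: C(17, 11)·C(12, 7) = 9801792. Since P₁ is strictly southwest of P₂, a monotone path through both must visit P₁ then P₂; paths through both = C(11, 7)·C(6, 4)·C(12, 7) = 3920400. Avoid both = 34597290 − 10501920 − 9801792 + 3920400 = 18213978.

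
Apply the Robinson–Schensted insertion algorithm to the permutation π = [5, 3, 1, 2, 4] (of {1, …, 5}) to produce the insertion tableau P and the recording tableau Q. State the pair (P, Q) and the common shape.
P = [1, 2, 4] / [3] / [5];  Q = [1, 4, 5] / [2] / [3];  common shape = (3, 1, 1)

Row-insert the values π_1, π_2, … into P one at a time, bumping the leftmost entry strictly greater than the inserted value down to the next row. The recording tableau Q records, in position (i, j), the step at which that cell was added to P.
  Insert 5 (step 1): P = [5];  Q = [1]
  Insert 3 (step 2): P = [3] / [5];  Q = [1] / [2]
  Insert 1 (step 3): P = [1] / [3] / [5];  Q = [1] / [2] / [3]
  Insert 2 (step 4): P = [1, 2] / [3] / [5];  Q = [1, 4] / [2] / [3]
  Insert 4 (step 5): P = [1, 2, 4] / [3] / [5];  Q = [1, 4, 5] / [2] / [3]
Final shape: (3, 1, 1).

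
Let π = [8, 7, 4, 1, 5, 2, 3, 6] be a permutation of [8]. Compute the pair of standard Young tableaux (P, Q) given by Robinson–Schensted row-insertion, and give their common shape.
P = [1, 2, 3, 6] / [4, 5] / [7] / [8];  Q = [1, 5, 7, 8] / [2, 6] / [3] / [4];  common shape = (4, 2, 1, 1)

Row-insert the values π_1, π_2, … into P one at a time, bumping the leftmost entry strictly greater than the inserted value down to the next row. The recording tableau Q records, in position (i, j), the step at which that cell was added to P.
  Insert 8 (step 1): P = [8];  Q = [1]
  Insert 7 (step 2): P = [7] / [8];  Q = [1] / [2]
  Insert 4 (step 3): P = [4] / [7] / [8];  Q = [1] / [2] / [3]
  Insert 1 (step 4): P = [1] / [4] / [7] / [8];  Q = [1] / [2] / [3] / [4]
  Insert 5 (step 5): P = [1, 5] / [4] / [7] / [8];  Q = [1, 5] / [2] / [3] / [4]
  Insert 2 (step 6): P = [1, 2] / [4, 5] / [7] / [8];  Q = [1, 5] / [2, 6] / [3] / [4]
  Insert 3 (step 7): P = [1, 2, 3] / [4, 5] / [7] / [8];  Q = [1, 5, 7] / [2, 6] / [3] / [4]
  Insert 6 (step 8): P = [1, 2, 3, 6] / [4, 5] / [7] / [8];  Q = [1, 5, 7, 8] / [2, 6] / [3] / [4]
Final shape: (4, 2, 1, 1).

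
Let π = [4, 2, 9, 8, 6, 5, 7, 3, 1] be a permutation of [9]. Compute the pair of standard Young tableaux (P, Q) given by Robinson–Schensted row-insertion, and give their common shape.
P = [1, 3, 7] / [2, 5] / [4] / [6] / [8] / [9];  Q = [1, 3, 7] / [2, 4] / [5] / [6] / [8] / [9];  common shape = (3, 2, 1, 1, 1, 1)

Row-insert the values π_1, π_2, … into P one at a time, bumping the leftmost entry strictly greater than the inserted value down to the next row. The recording tableau Q records, in position (i, j), the step at which that cell was added to P.
  Insert 4 (step 1): P = [4];  Q = [1]
  Insert 2 (step 2): P = [2] / [4];  Q = [1] / [2]
  Insert 9 (step 3): P = [2, 9] / [4];  Q = [1, 3] / [2]
  Insert 8 (step 4): P = [2, 8] / [4, 9];  Q = [1, 3] / [2, 4]
  Insert 6 (step 5): P = [2, 6] / [4, 8] / [9];  Q = [1, 3] / [2, 4] / [5]
  Insert 5 (step 6): P = [2, 5] / [4, 6] / [8] / [9];  Q = [1, 3] / [2, 4] / [5] / [6]
  Insert 7 (step 7): P = [2, 5, 7] / [4, 6] / [8] / [9];  Q = [1, 3, 7] / [2, 4] / [5] / [6]
  Insert 3 (step 8): P = [2, 3, 7] / [4, 5] / [6] / [8] / [9];  Q = [1, 3, 7] / [2, 4] / [5] / [6] / [8]
  Insert 1 (step 9): P = [1, 3, 7] / [2, 5] / [4] / [6] / [8] / [9];  Q = [1, 3, 7] / [2, 4] / [5] / [6] / [8] / [9]
Final shape: (3, 2, 1, 1, 1, 1).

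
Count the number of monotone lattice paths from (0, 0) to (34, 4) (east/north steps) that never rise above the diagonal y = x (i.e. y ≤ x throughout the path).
Number of paths = 65379

By the reflection principle (André's argument), the number of monotone paths to (34, 4) with n ≤ m that never go above y = x is C(38, 34) − C(38, 35) = 73815 − 8436 = 65379.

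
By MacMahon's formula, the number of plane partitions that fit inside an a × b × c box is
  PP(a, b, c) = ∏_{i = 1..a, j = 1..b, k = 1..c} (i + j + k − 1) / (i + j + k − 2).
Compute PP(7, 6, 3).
PP(7, 6, 3) = 131589315

Evaluate the triple product over i = 1..7, j = 1..6, k = 1..3. The factors are (2/1) · (3/2) · (4/3) · (3/2) · (4/3) · (5/4) · (4/3) · (5/4) · … (126 factors total). The numerators and denominators telescope so the product is an integer; carrying out the multiplication exactly gives PP(7, 6, 3) = 131589315.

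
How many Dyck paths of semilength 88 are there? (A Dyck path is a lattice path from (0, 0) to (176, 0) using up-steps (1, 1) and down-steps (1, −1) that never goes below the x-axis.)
C_88 = 64633260585762914370496637486146181462681535261000

These Dyck paths are counted by the Catalan number C_n = (1/(n + 1)) · C(2n, n). For n = 88: C_88 = (1/89) · C(176, 88) = 5752360192132899378974200736267010150178656638229000/89 = 64633260585762914370496637486146181462681535261000.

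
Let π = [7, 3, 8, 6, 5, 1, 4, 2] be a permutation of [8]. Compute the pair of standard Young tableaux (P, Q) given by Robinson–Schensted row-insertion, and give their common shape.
P = [1, 2] / [3, 4] / [5, 8] / [6] / [7];  Q = [1, 3] / [2, 4] / [5, 7] / [6] / [8];  common shape = (2, 2, 2, 1, 1)

Row-insert the values π_1, π_2, … into P one at a time, bumping the leftmost entry strictly greater than the inserted value down to the next row. The recording tableau Q records, in position (i, j), the step at which that cell was added to P.
  Insert 7 (step 1): P = [7];  Q = [1]
  Insert 3 (step 2): P = [3] / [7];  Q = [1] / [2]
  Insert 8 (step 3): P = [3, 8] / [7];  Q = [1, 3] / [2]
  Insert 6 (step 4): P = [3, 6] / [7, 8];  Q = [1, 3] / [2, 4]
  Insert 5 (step 5): P = [3, 5] / [6, 8] / [7];  Q = [1, 3] / [2, 4] / [5]
  Insert 1 (step 6): P = [1, 5] / [3, 8] / [6] / [7];  Q = [1, 3] / [2, 4] / [5] / [6]
  Insert 4 (step 7): P = [1, 4] / [3, 5] / [6, 8] / [7];  Q = [1, 3] / [2, 4] / [5, 7] / [6]
  Insert 2 (step 8): P = [1, 2] / [3, 4] / [5, 8] / [6] / [7];  Q = [1, 3] / [2, 4] / [5, 7] / [6] / [8]
Final shape: (2, 2, 2, 1, 1).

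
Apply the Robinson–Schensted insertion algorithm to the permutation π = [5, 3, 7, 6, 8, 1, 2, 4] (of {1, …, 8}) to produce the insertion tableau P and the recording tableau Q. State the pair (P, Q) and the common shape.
P = [1, 2, 4] / [3, 6, 8] / [5, 7];  Q = [1, 3, 5] / [2, 4, 8] / [6, 7];  common shape = (3, 3, 2)

Row-insert the values π_1, π_2, … into P one at a time, bumping the leftmost entry strictly greater than the inserted value down to the next row. The recording tableau Q records, in position (i, j), the step at which that cell was added to P.
  Insert 5 (step 1): P = [5];  Q = [1]
  Insert 3 (step 2): P = [3] / [5];  Q = [1] / [2]
  Insert 7 (step 3): P = [3, 7] / [5];  Q = [1, 3] / [2]
  Insert 6 (step 4): P = [3, 6] / [5, 7];  Q = [1, 3] / [2, 4]
  Insert 8 (step 5): P = [3, 6, 8] / [5, 7];  Q = [1, 3, 5] / [2, 4]
  Insert 1 (step 6): P = [1, 6, 8] / [3, 7] / [5];  Q = [1, 3, 5] / [2, 4] / [6]
  Insert 2 (step 7): P = [1, 2, 8] / [3, 6] / [5, 7];  Q = [1, 3, 5] / [2, 4] / [6, 7]
  Insert 4 (step 8): P = [1, 2, 4] / [3, 6, 8] / [5, 7];  Q = [1, 3, 5] / [2, 4, 8] / [6, 7]
Final shape: (3, 3, 2).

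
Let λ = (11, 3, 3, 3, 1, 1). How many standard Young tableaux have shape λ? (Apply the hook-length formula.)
# SYT of shape (11, 3, 3, 3, 1, 1) = 184667175

Hook-length formula: f^λ = n! / Π hook(c), product over all cells c of the Young diagram. For λ = (11, 3, 3, 3, 1, 1), n = 22 boxes. Hook lengths by row (left-to-right, top-to-bottom): [16, 13, 12, 8, 7, 6, 5, 4, 3, 2, 1]; [7, 4, 3]; [6, 3, 2]; [5, 2, 1]; [2]; [1]. Product of hooks = 6086629785600. So f^λ = 22! / 6086629785600 = 1124000727777607680000 / 6086629785600 = 184667175.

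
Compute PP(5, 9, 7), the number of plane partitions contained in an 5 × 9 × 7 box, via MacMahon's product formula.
PP(5, 9, 7) = 2424984388825856

Evaluate the triple product over i = 1..5, j = 1..9, k = 1..7. The factors are (2/1) · (3/2) · (4/3) · (5/4) · (6/5) · (7/6) · (8/7) · (3/2) · … (315 factors total). The numerators and denominators telescope so the product is an integer; carrying out the multiplication exactly gives PP(5, 9, 7) = 2424984388825856.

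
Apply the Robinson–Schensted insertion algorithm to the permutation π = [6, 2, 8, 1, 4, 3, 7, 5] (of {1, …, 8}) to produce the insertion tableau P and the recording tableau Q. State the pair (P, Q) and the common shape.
P = [1, 3, 5] / [2, 4, 7] / [6, 8];  Q = [1, 3, 7] / [2, 5, 8] / [4, 6];  common shape = (3, 3, 2)

Row-insert the values π_1, π_2, … into P one at a time, bumping the leftmost entry strictly greater than the inserted value down to the next row. The recording tableau Q records, in position (i, j), the step at which that cell was added to P.
  Insert 6 (step 1): P = [6];  Q = [1]
  Insert 2 (step 2): P = [2] / [6];  Q = [1] / [2]
  Insert 8 (step 3): P = [2, 8] / [6];  Q = [1, 3] / [2]
  Insert 1 (step 4): P = [1, 8] / [2] / [6];  Q = [1, 3] / [2] / [4]
  Insert 4 (step 5): P = [1, 4] / [2, 8] / [6];  Q = [1, 3] / [2, 5] / [4]
  Insert 3 (step 6): P = [1, 3] / [2, 4] / [6, 8];  Q = [1, 3] / [2, 5] / [4, 6]
  Insert 7 (step 7): P = [1, 3, 7] / [2, 4] / [6, 8];  Q = [1, 3, 7] / [2, 5] / [4, 6]
  Insert 5 (step 8): P = [1, 3, 5] / [2, 4, 7] / [6, 8];  Q = [1, 3, 7] / [2, 5, 8] / [4, 6]
Final shape: (3, 3, 2).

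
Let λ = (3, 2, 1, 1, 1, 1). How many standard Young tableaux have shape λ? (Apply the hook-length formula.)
# SYT of shape (3, 2, 1, 1, 1, 1) = 105

Hook-length formula: f^λ = n! / Π hook(c), product over all cells c of the Young diagram. For λ = (3, 2, 1, 1, 1, 1), n = 9 boxes. Hook lengths by row (left-to-right, top-to-bottom): [8, 3, 1]; [6, 1]; [4]; [3]; [2]; [1]. Product of hooks = 3456. So f^λ = 9! / 3456 = 362880 / 3456 = 105.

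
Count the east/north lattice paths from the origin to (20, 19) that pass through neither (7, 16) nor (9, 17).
Number of paths = 68599628328

Inclusion–exclusion. Total paths: C(39, 20) = 68923264410. Through P₁: C(23, 7)·C(16, 13) = 137287920. Through P₂: C(26, 9)·C(13, 11) = 243714900. Since P₁ is strictly southwest of P₂, a monotone path through both must visit P₁ then P₂; paths through both = C(23, 7)·C(3, 2)·C(13, 11) = 57366738. Avoid both = 68923264410 − 137287920 − 243714900 + 57366738 = 68599628328.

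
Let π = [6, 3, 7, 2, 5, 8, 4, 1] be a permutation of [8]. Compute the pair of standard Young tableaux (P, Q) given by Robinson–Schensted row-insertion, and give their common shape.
P = [1, 4, 8] / [2, 5] / [3, 7] / [6];  Q = [1, 3, 6] / [2, 5] / [4, 7] / [8];  common shape = (3, 2, 2, 1)

Row-insert the values π_1, π_2, … into P one at a time, bumping the leftmost entry strictly greater than the inserted value down to the next row. The recording tableau Q records, in position (i, j), the step at which that cell was added to P.
  Insert 6 (step 1): P = [6];  Q = [1]
  Insert 3 (step 2): P = [3] / [6];  Q = [1] / [2]
  Insert 7 (step 3): P = [3, 7] / [6];  Q = [1, 3] / [2]
  Insert 2 (step 4): P = [2, 7] / [3] / [6];  Q = [1, 3] / [2] / [4]
  Insert 5 (step 5): P = [2, 5] / [3, 7] / [6];  Q = [1, 3] / [2, 5] / [4]
  Insert 8 (step 6): P = [2, 5, 8] / [3, 7] / [6];  Q = [1, 3, 6] / [2, 5] / [4]
  Insert 4 (step 7): P = [2, 4, 8] / [3, 5] / [6, 7];  Q = [1, 3, 6] / [2, 5] / [4, 7]
  Insert 1 (step 8): P = [1, 4, 8] / [2, 5] / [3, 7] / [6];  Q = [1, 3, 6] / [2, 5] / [4, 7] / [8]
Final shape: (3, 2, 2, 1).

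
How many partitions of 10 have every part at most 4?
p(10, parts ≤ 4) = 23

Partitions of 10 with all parts ≤ 4: 4+4+2, 4+4+1+1, 4+3+3, 4+3+2+1, 4+3+1+1+1, 4+2+2+2, 4+2+2+1+1, 4+2+1+1+1+1, 4+1+1+1+1+1+1, 3+3+3+1, 3+3+2+2, 3+3+2+1+1, 3+3+1+1+1+1, 3+2+2+2+1, 3+2+2+1+1+1, 3+2+1+1+1+1+1, 3+1+1+1+1+1+1+1, 2+2+2+2+2, 2+2+2+2+1+1, 2+2+2+1+1+1+1, 2+2+1+1+1+1+1+1, 2+1+1+1+1+1+1+1+1, 1+1+1+1+1+1+1+1+1+1. Count = 23.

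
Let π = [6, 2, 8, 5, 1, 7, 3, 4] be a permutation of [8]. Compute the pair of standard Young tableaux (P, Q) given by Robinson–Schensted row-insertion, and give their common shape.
P = [1, 3, 4] / [2, 5, 7] / [6, 8];  Q = [1, 3, 6] / [2, 4, 8] / [5, 7];  common shape = (3, 3, 2)

Row-insert the values π_1, π_2, … into P one at a time, bumping the leftmost entry strictly greater than the inserted value down to the next row. The recording tableau Q records, in position (i, j), the step at which that cell was added to P.
  Insert 6 (step 1): P = [6];  Q = [1]
  Insert 2 (step 2): P = [2] / [6];  Q = [1] / [2]
  Insert 8 (step 3): P = [2, 8] / [6];  Q = [1, 3] / [2]
  Insert 5 (step 4): P = [2, 5] / [6, 8];  Q = [1, 3] / [2, 4]
  Insert 1 (step 5): P = [1, 5] / [2, 8] / [6];  Q = [1, 3] / [2, 4] / [5]
  Insert 7 (step 6): P = [1, 5, 7] / [2, 8] / [6];  Q = [1, 3, 6] / [2, 4] / [5]
  Insert 3 (step 7): P = [1, 3, 7] / [2, 5] / [6, 8];  Q = [1, 3, 6] / [2, 4] / [5, 7]
  Insert 4 (step 8): P = [1, 3, 4] / [2, 5, 7] / [6, 8];  Q = [1, 3, 6] / [2, 4, 8] / [5, 7]
Final shape: (3, 3, 2).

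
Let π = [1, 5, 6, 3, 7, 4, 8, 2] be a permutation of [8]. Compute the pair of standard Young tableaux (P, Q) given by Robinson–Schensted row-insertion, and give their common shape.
P = [1, 2, 4, 7, 8] / [3, 6] / [5];  Q = [1, 2, 3, 5, 7] / [4, 6] / [8];  common shape = (5, 2, 1)

Row-insert the values π_1, π_2, … into P one at a time, bumping the leftmost entry strictly greater than the inserted value down to the next row. The recording tableau Q records, in position (i, j), the step at which that cell was added to P.
  Insert 1 (step 1): P = [1];  Q = [1]
  Insert 5 (step 2): P = [1, 5];  Q = [1, 2]
  Insert 6 (step 3): P = [1, 5, 6];  Q = [1, 2, 3]
  Insert 3 (step 4): P = [1, 3, 6] / [5];  Q = [1, 2, 3] / [4]
  Insert 7 (step 5): P = [1, 3, 6, 7] / [5];  Q = [1, 2, 3, 5] / [4]
  Insert 4 (step 6): P = [1, 3, 4, 7] / [5, 6];  Q = [1, 2, 3, 5] / [4, 6]
  Insert 8 (step 7): P = [1, 3, 4, 7, 8] / [5, 6];  Q = [1, 2, 3, 5, 7] / [4, 6]
  Insert 2 (step 8): P = [1, 2, 4, 7, 8] / [3, 6] / [5];  Q = [1, 2, 3, 5, 7] / [4, 6] / [8]
Final shape: (5, 2, 1).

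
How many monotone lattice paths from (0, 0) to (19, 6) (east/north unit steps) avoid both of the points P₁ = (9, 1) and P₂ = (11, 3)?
Number of paths = 96910

Inclusion–exclusion. Total paths: C(25, 19) = 177100. Through P₁: C(10, 9)·C(15, 10) = 30030. Through P₂: C(14, 11)·C(11, 8) = 60060. Since P₁ is strictly southwest of P₂, a monotone path through both must visit P₁ then P₂; paths through both = C(10, 9)·C(4, 2)·C(11, 8) = 9900. Avoid both = 177100 − 30030 − 60060 + 9900 = 96910.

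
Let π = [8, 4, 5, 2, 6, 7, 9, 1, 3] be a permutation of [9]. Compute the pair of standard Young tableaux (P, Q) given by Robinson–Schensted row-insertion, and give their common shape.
P = [1, 3, 6, 7, 9] / [2, 5] / [4] / [8];  Q = [1, 3, 5, 6, 7] / [2, 9] / [4] / [8];  common shape = (5, 2, 1, 1)

Row-insert the values π_1, π_2, … into P one at a time, bumping the leftmost entry strictly greater than the inserted value down to the next row. The recording tableau Q records, in position (i, j), the step at which that cell was added to P.
  Insert 8 (step 1): P = [8];  Q = [1]
  Insert 4 (step 2): P = [4] / [8];  Q = [1] / [2]
  Insert 5 (step 3): P = [4, 5] / [8];  Q = [1, 3] / [2]
  Insert 2 (step 4): P = [2, 5] / [4] / [8];  Q = [1, 3] / [2] / [4]
  Insert 6 (step 5): P = [2, 5, 6] / [4] / [8];  Q = [1, 3, 5] / [2] / [4]
  Insert 7 (step 6): P = [2, 5, 6, 7] / [4] / [8];  Q = [1, 3, 5, 6] / [2] / [4]
  Insert 9 (step 7): P = [2, 5, 6, 7, 9] / [4] / [8];  Q = [1, 3, 5, 6, 7] / [2] / [4]
  Insert 1 (step 8): P = [1, 5, 6, 7, 9] / [2] / [4] / [8];  Q = [1, 3, 5, 6, 7] / [2] / [4] / [8]
  Insert 3 (step 9): P = [1, 3, 6, 7, 9] / [2, 5] / [4] / [8];  Q = [1, 3, 5, 6, 7] / [2, 9] / [4] / [8]
Final shape: (5, 2, 1, 1).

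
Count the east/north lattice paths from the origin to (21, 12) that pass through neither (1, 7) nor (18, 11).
Number of paths = 216194640

Inclusion–exclusion. Total paths: C(33, 21) = 354817320. Through P₁: C(8, 1)·C(25, 20) = 425040. Through P₂: C(29, 18)·C(4, 3) = 138389160. Since P₁ is strictly southwest of P₂, a monotone path through both must visit P₁ then P₂; paths through both = C(8, 1)·C(21, 17)·C(4, 3) = 191520. Avoid both = 354817320 − 425040 − 138389160 + 191520 = 216194640.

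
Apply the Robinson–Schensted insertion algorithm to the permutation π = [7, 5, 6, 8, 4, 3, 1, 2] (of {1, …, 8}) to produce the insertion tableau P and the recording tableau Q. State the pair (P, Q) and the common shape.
P = [1, 2, 8] / [3, 6] / [4] / [5] / [7];  Q = [1, 3, 4] / [2, 8] / [5] / [6] / [7];  common shape = (3, 2, 1, 1, 1)

Row-insert the values π_1, π_2, … into P one at a time, bumping the leftmost entry strictly greater than the inserted value down to the next row. The recording tableau Q records, in position (i, j), the step at which that cell was added to P.
  Insert 7 (step 1): P = [7];  Q = [1]
  Insert 5 (step 2): P = [5] / [7];  Q = [1] / [2]
  Insert 6 (step 3): P = [5, 6] / [7];  Q = [1, 3] / [2]
  Insert 8 (step 4): P = [5, 6, 8] / [7];  Q = [1, 3, 4] / [2]
  Insert 4 (step 5): P = [4, 6, 8] / [5] / [7];  Q = [1, 3, 4] / [2] / [5]
  Insert 3 (step 6): P = [3, 6, 8] / [4] / [5] / [7];  Q = [1, 3, 4] / [2] / [5] / [6]
  Insert 1 (step 7): P = [1, 6, 8] / [3] / [4] / [5] / [7];  Q = [1, 3, 4] / [2] / [5] / [6] / [7]
  Insert 2 (step 8): P = [1, 2, 8] / [3, 6] / [4] / [5] / [7];  Q = [1, 3, 4] / [2, 8] / [5] / [6] / [7]
Final shape: (3, 2, 1, 1, 1).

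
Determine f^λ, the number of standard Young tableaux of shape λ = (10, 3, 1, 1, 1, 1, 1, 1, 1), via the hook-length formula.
# SYT of shape (10, 3, 1, 1, 1, 1, 1, 1, 1) = 2956096

Hook-length formula: f^λ = n! / Π hook(c), product over all cells c of the Young diagram. For λ = (10, 3, 1, 1, 1, 1, 1, 1, 1), n = 20 boxes. Hook lengths by row (left-to-right, top-to-bottom): [18, 10, 9, 7, 6, 5, 4, 3, 2, 1]; [10, 2, 1]; [7]; [6]; [5]; [4]; [3]; [2]; [1]. Product of hooks = 823011840000. So f^λ = 20! / 823011840000 = 2432902008176640000 / 823011840000 = 2956096.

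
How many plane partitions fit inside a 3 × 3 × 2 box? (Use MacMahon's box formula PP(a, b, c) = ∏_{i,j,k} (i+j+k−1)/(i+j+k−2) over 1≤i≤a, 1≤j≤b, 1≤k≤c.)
PP(3, 3, 2) = 175

Evaluate the triple product over i = 1..3, j = 1..3, k = 1..2. The factors are (2/1) · (3/2) · (3/2) · (4/3) · (4/3) · (5/4) · (3/2) · (4/3) · … (18 factors total). The numerators and denominators telescope so the product is an integer; carrying out the multiplication exactly gives PP(3, 3, 2) = 175.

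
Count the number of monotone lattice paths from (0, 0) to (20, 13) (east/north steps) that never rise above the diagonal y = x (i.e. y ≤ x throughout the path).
Number of paths = 218349120

By the reflection principle (André's argument), the number of monotone paths to (20, 13) with n ≤ m that never go above y = x is C(33, 20) − C(33, 21) = 573166440 − 354817320 = 218349120.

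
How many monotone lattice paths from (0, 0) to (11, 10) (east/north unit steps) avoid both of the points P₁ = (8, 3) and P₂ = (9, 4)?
Number of paths = 322136

Inclusion–exclusion. Total paths: C(21, 11) = 352716. Through P₁: C(11, 8)·C(10, 3) = 19800. Through P₂: C(13, 9)·C(8, 2) = 20020. Since P₁ is strictly southwest of P₂, a monotone path through both must visit P₁ then P₂; paths through both = C(11, 8)·C(2, 1)·C(8, 2) = 9240. Avoid both = 352716 − 19800 − 20020 + 9240 = 322136.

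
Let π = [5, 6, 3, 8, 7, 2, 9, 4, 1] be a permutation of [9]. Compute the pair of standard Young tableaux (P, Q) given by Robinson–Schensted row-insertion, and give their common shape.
P = [1, 4, 7, 9] / [2, 6] / [3, 8] / [5];  Q = [1, 2, 4, 7] / [3, 5] / [6, 8] / [9];  common shape = (4, 2, 2, 1)

Row-insert the values π_1, π_2, … into P one at a time, bumping the leftmost entry strictly greater than the inserted value down to the next row. The recording tableau Q records, in position (i, j), the step at which that cell was added to P.
  Insert 5 (step 1): P = [5];  Q = [1]
  Insert 6 (step 2): P = [5, 6];  Q = [1, 2]
  Insert 3 (step 3): P = [3, 6] / [5];  Q = [1, 2] / [3]
  Insert 8 (step 4): P = [3, 6, 8] / [5];  Q = [1, 2, 4] / [3]
  Insert 7 (step 5): P = [3, 6, 7] / [5, 8];  Q = [1, 2, 4] / [3, 5]
  Insert 2 (step 6): P = [2, 6, 7] / [3, 8] / [5];  Q = [1, 2, 4] / [3, 5] / [6]
  Insert 9 (step 7): P = [2, 6, 7, 9] / [3, 8] / [5];  Q = [1, 2, 4, 7] / [3, 5] / [6]
  Insert 4 (step 8): P = [2, 4, 7, 9] / [3, 6] / [5, 8];  Q = [1, 2, 4, 7] / [3, 5] / [6, 8]
  Insert 1 (step 9): P = [1, 4, 7, 9] / [2, 6] / [3, 8] / [5];  Q = [1, 2, 4, 7] / [3, 5] / [6, 8] / [9]
Final shape: (4, 2, 2, 1).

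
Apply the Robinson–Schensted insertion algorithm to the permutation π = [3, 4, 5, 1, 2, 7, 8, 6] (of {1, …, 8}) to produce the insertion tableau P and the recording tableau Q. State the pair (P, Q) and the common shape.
P = [1, 2, 5, 6, 8] / [3, 4, 7];  Q = [1, 2, 3, 6, 7] / [4, 5, 8];  common shape = (5, 3)

Row-insert the values π_1, π_2, … into P one at a time, bumping the leftmost entry strictly greater than the inserted value down to the next row. The recording tableau Q records, in position (i, j), the step at which that cell was added to P.
  Insert 3 (step 1): P = [3];  Q = [1]
  Insert 4 (step 2): P = [3, 4];  Q = [1, 2]
  Insert 5 (step 3): P = [3, 4, 5];  Q = [1, 2, 3]
  Insert 1 (step 4): P = [1, 4, 5] / [3];  Q = [1, 2, 3] / [4]
  Insert 2 (step 5): P = [1, 2, 5] / [3, 4];  Q = [1, 2, 3] / [4, 5]
  Insert 7 (step 6): P = [1, 2, 5, 7] / [3, 4];  Q = [1, 2, 3, 6] / [4, 5]
  Insert 8 (step 7): P = [1, 2, 5, 7, 8] / [3, 4];  Q = [1, 2, 3, 6, 7] / [4, 5]
  Insert 6 (step 8): P = [1, 2, 5, 6, 8] / [3, 4, 7];  Q = [1, 2, 3, 6, 7] / [4, 5, 8]
Final shape: (5, 3).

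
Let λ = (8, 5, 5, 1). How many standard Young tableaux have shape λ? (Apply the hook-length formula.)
# SYT of shape (8, 5, 5, 1) = 5038800

Hook-length formula: f^λ = n! / Π hook(c), product over all cells c of the Young diagram. For λ = (8, 5, 5, 1), n = 19 boxes. Hook lengths by row (left-to-right, top-to-bottom): [11, 9, 8, 7, 6, 3, 2, 1]; [7, 5, 4, 3, 2]; [6, 4, 3, 2, 1]; [1]. Product of hooks = 24141680640. So f^λ = 19! / 24141680640 = 121645100408832000 / 24141680640 = 5038800.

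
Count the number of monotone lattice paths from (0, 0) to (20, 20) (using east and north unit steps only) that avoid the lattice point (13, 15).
Number of paths = 108192338100

Total paths from (0, 0) to (20, 20): C(40, 20) = 137846528820. Paths through (13, 15): (paths (0, 0) → (13, 15)) × (paths (13, 15) → (20, 20)) = C(28, 13) · C(12, 7) = 37442160 · 792 = 29654190720. Avoidance count = 137846528820 − 29654190720 = 108192338100.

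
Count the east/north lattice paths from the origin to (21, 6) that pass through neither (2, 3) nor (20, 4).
Number of paths = 249302

Inclusion–exclusion. Total paths: C(27, 21) = 296010. Through P₁: C(5, 2)·C(22, 19) = 15400. Through P₂: C(24, 20)·C(3, 1) = 31878. Since P₁ is strictly southwest of P₂, a monotone path through both must visit P₁ then P₂; paths through both = C(5, 2)·C(19, 18)·C(3, 1) = 570. Avoid both = 296010 − 15400 − 31878 + 570 = 249302.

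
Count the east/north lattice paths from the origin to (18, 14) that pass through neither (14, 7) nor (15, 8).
Number of paths = 411411864

Inclusion–exclusion. Total paths: C(32, 18) = 471435600. Through P₁: C(21, 14)·C(11, 4) = 38372400. Through P₂: C(23, 15)·C(9, 3) = 41186376. Since P₁ is strictly southwest of P₂, a monotone path through both must visit P₁ then P₂; paths through both = C(21, 14)·C(2, 1)·C(9, 3) = 19535040. Avoid both = 471435600 − 38372400 − 41186376 + 19535040 = 411411864.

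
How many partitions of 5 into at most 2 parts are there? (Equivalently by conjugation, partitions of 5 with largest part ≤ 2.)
p(5, parts ≤ 2) = 3

Partitions of 5 with all parts ≤ 2: 2+2+1, 2+1+1+1, 1+1+1+1+1. Count = 3.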